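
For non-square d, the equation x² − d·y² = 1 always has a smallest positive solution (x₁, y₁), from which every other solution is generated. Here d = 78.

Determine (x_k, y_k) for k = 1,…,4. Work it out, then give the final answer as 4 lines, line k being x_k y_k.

53 6
5617 636
595349 67410
63101377 7144824

√78 = [8; 1,4,1,16, …], period ℓ=4 (even) → k=3
step 0: (8, 1)  from 8·(1,0) + (0,1)
step 1: (9, 1)  from 1·(8,1) + (1,0)
step 2: (44, 5)  from 4·(9,1) + (8,1)
step 3: (53, 6)  from 1·(44,5) + (9,1)
(x₁, y₁) = (53, 6);  53² − 78·6² = 1 ✓
(x_2, y_2) = (53·53 + 78·6·6, 53·6 + 6·53) = (5617, 636)
(x_3, y_3) = (53·5617 + 78·6·636, 53·636 + 6·5617) = (595349, 67410)
(x_4, y_4) = (53·595349 + 78·6·67410, 53·67410 + 6·595349) = (63101377, 7144824)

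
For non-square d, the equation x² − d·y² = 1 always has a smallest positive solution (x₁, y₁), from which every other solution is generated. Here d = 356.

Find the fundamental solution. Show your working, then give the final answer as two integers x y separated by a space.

500001 26500

√356 = [18; 1,6,1,1,2,…,6,1,36, …], period ℓ=14 (even) → k=13
k=0  a_k=18  p_k/q_k = 18/1
…
k=3  a_k=1  p_k/q_k = 151/8
k=4  a_k=1  p_k/q_k = 283/15
k=5  a_k=2  p_k/q_k = 717/38
…
k=12  a_k=6  p_k/q_k = 433982/23001
k=13  a_k=1  p_k/q_k = 500001/26500
(x₁, y₁) = (500001, 26500);  500001² − 356·26500² = 1 ✓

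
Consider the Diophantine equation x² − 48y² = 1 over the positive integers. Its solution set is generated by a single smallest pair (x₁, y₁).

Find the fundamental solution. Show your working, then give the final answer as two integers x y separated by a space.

[6; 1,12] for √48; ℓ=2 ⇒ convergent index 1
step 0: (6, 1)  from 6·(1,0) + (0,1)
step 1: (7, 1)  from 1·(6,1) + (1,0)
→ (7, 1).  Check: 7²=49, 48·1²=48, difference 1.

7 1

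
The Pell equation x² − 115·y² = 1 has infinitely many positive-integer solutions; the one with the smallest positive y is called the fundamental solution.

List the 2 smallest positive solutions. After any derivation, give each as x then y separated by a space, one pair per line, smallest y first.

[10; 1,2,1,1,1,1,1,2,1,20] for √115; ℓ=10 ⇒ convergent index 9
a_0=10:  p_0=10·1+0=10,  q_0=10·0+1=1
…
a_6=1:  p_6=1·118+75=193,  q_6=1·11+7=18
a_7=1:  p_7=1·193+118=311,  q_7=1·18+11=29
a_8=2:  p_8=2·311+193=815,  q_8=2·29+18=76
a_9=1:  p_9=1·815+311=1126,  q_9=1·76+29=105
→ (1126, 105).  Check: 1126²=1267876, 115·105²=1267875, difference 1.
k=2:  x_2 = 1126·1126+115·105·105 = 2535751,  y_2 = 1126·105+105·1126 = 236460

1126 105
2535751 236460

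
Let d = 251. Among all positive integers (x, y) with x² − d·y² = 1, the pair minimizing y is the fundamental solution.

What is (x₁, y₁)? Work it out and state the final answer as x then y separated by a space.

√251 → a₀=15, period (1,5,2,1,2,…,5,1,30); ℓ=14 even so k=13
a_0=15:  p_0=15·1+0=15,  q_0=15·0+1=1
a_1=1:  p_1=1·15+1=16,  q_1=1·1+0=1
a_2=5:  p_2=5·16+15=95,  q_2=5·1+1=6
a_3=2:  p_3=2·95+16=206,  q_3=2·6+1=13
a_4=1:  p_4=1·206+95=301,  q_4=1·13+6=19
a_5=2:  p_5=2·301+206=808,  q_5=2·19+13=51
…
a_7=15:  p_7=15·1917+808=29563,  q_7=15·121+51=1866
a_8=2:  p_8=2·29563+1917=61043,  q_8=2·1866+121=3853
a_9=2:  p_9=2·61043+29563=151649,  q_9=2·3853+1866=9572
…
a_11=2:  p_11=2·212692+151649=577033,  q_11=2·13425+9572=36422
a_12=5:  p_12=5·577033+212692=3097857,  q_12=5·36422+13425=195535
a_13=1:  p_13=1·3097857+577033=3674890,  q_13=1·195535+36422=231957
(x₁, y₁) = (3674890, 231957);  3674890² − 251·231957² = 1 ✓

3674890 231957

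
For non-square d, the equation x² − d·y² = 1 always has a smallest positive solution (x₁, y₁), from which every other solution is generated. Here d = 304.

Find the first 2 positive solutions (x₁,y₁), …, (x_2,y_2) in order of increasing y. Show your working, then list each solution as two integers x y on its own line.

√304 = [17; 2,3,2,1,1,1,1,1,2,3,2,34, …], period ℓ=12 (even) → k=11
a_0=17:  p_0=17·1+0=17,  q_0=17·0+1=1
…
a_4=1:  p_4=1·279+122=401,  q_4=1·16+7=23
…
a_10=3:  p_10=3·7445+2842=25177,  q_10=3·427+163=1444
a_11=2:  p_11=2·25177+7445=57799,  q_11=2·1444+427=3315
→ (57799, 3315).  Check: 57799²=3340724401, 304·3315²=3340724400, difference 1.
k=2:  x_2 = 57799·57799+304·3315·3315 = 6681448801,  y_2 = 57799·3315+3315·57799 = 383207370

57799 3315
6681448801 383207370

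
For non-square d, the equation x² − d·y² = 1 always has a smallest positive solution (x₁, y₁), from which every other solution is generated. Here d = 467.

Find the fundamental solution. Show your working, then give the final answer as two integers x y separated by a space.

√467 = [21; 1,1,1,1,3,…,1,1,42, …], period ℓ=14 (even) → k=13
step 0: (21, 1)  from 21·(1,0) + (0,1)
step 1: (22, 1)  from 1·(21,1) + (1,0)
…
step 3: (65, 3)  from 1·(43,2) + (22,1)
step 4: (108, 5)  from 1·(65,3) + (43,2)
step 5: (389, 18)  from 3·(108,5) + (65,3)
step 6: (1275, 59)  from 3·(389,18) + (108,5)
step 7: (27164, 1257)  from 21·(1275,59) + (389,18)
…
step 9: (275465, 12747)  from 3·(82767,3830) + (27164,1257)
step 10: (358232, 16577)  from 1·(275465,12747) + (82767,3830)
step 11: (633697, 29324)  from 1·(358232,16577) + (275465,12747)
step 12: (991929, 45901)  from 1·(633697,29324) + (358232,16577)
step 13: (1625626, 75225)  from 1·(991929,45901) + (633697,29324)
→ (1625626, 75225).  Check: 1625626²=2642659891876, 467·75225²=2642659891875, difference 1.

1625626 75225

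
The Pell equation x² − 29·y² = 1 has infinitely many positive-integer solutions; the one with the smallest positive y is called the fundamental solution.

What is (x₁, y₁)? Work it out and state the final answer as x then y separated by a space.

[5; 2,1,1,2,10] for √29; ℓ=5 ⇒ convergent index 9
k=0  a_k=5  p_k/q_k = 5/1
…
k=2  a_k=1  p_k/q_k = 16/3
k=3  a_k=1  p_k/q_k = 27/5
k=4  a_k=2  p_k/q_k = 70/13
k=5  a_k=10  p_k/q_k = 727/135
…
k=7  a_k=1  p_k/q_k = 2251/418
k=8  a_k=1  p_k/q_k = 3775/701
k=9  a_k=2  p_k/q_k = 9801/1820
→ (9801, 1820).  Check: 9801²=96059601, 29·1820²=96059600, difference 1.

9801 1820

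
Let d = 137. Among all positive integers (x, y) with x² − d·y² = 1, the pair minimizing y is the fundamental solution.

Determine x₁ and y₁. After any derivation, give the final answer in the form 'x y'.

d=137: √d = [11; 1,2,2,1,1,2,2,1,22] (ℓ=9, odd), read p_17/q_17
a_0=11:  p_0=11·1+0=11,  q_0=11·0+1=1
…
a_4=1:  p_4=1·82+35=117,  q_4=1·7+3=10
a_5=1:  p_5=1·117+82=199,  q_5=1·10+7=17
a_6=2:  p_6=2·199+117=515,  q_6=2·17+10=44
a_7=2:  p_7=2·515+199=1229,  q_7=2·44+17=105
a_8=1:  p_8=1·1229+515=1744,  q_8=1·105+44=149
a_9=22:  p_9=22·1744+1229=39597,  q_9=22·149+105=3383
…
a_12=2:  p_12=2·122279+41341=285899,  q_12=2·10447+3532=24426
a_13=1:  p_13=1·285899+122279=408178,  q_13=1·24426+10447=34873
a_14=1:  p_14=1·408178+285899=694077,  q_14=1·34873+24426=59299
…
a_16=2:  p_16=2·1796332+694077=4286741,  q_16=2·153471+59299=366241
a_17=1:  p_17=1·4286741+1796332=6083073,  q_17=1·366241+153471=519712
fundamental: x₁=6083073, y₁=519712  (since 37003777123329 − 137·270100562944 = 1)

6083073 519712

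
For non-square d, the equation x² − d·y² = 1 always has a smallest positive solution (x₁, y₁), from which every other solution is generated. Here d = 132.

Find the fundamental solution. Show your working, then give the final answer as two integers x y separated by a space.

d=132: √d = [11; 2,22] (ℓ=2, even), read p_1/q_1
step 0: (11, 1)  from 11·(1,0) + (0,1)
step 1: (23, 2)  from 2·(11,1) + (1,0)
→ (23, 2).  Check: 23²=529, 132·2²=528, difference 1.

23 2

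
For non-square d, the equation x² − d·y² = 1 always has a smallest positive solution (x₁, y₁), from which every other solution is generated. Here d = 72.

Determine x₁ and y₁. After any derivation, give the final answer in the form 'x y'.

d=72: √d = [8; 2,16] (ℓ=2, even), read p_1/q_1
k=0  a_k=8  p_k/q_k = 8/1
k=1  a_k=2  p_k/q_k = 17/2
fundamental: x₁=17, y₁=2  (since 289 − 72·4 = 1)

17 2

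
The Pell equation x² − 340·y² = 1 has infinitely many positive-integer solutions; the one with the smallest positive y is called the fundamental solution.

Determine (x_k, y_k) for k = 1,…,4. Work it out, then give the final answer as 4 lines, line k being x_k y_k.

[18; 2,3,1,1,1,…,3,2,36] for √340; ℓ=14 ⇒ convergent index 13
k=0  a_k=18  p_k/q_k = 18/1
…
k=2  a_k=3  p_k/q_k = 129/7
…
k=5  a_k=1  p_k/q_k = 461/25
…
k=7  a_k=8  p_k/q_k = 6509/353
…
k=10  a_k=1  p_k/q_k = 21039/1141
…
k=12  a_k=3  p_k/q_k = 125478/6805
k=13  a_k=2  p_k/q_k = 285769/15498
fundamental: x₁=285769, y₁=15498  (since 81663921361 − 340·240188004 = 1)
k=2:  x_2 = 285769·285769+340·15498·15498 = 163327842721,  y_2 = 285769·15498+15498·285769 = 8857695924
k=3:  x_3 = 285769·163327842721+340·15498·8857695924 = 93348068572789129,  y_3 = 285769·8857695924+15498·163327842721 = 5062509812995614
k=4:  x_4 = 285769·93348068572789129+340·15498·5062509812995614 = 53351968415791425367681,  y_4 = 285769·5062509812995614+15498·93348068572789129 = 2893416733491029538408

285769 15498
163327842721 8857695924
93348068572789129 5062509812995614
53351968415791425367681 2893416733491029538408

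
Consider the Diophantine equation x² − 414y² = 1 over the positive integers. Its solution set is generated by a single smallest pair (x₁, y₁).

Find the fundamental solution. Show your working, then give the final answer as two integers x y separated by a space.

24335 1196

[20; 2,1,7,2,7,1,2,40] for √414; ℓ=8 ⇒ convergent index 7
k=0  a_k=20  p_k/q_k = 20/1
k=1  a_k=2  p_k/q_k = 41/2
k=2  a_k=1  p_k/q_k = 61/3
k=3  a_k=7  p_k/q_k = 468/23
…
k=5  a_k=7  p_k/q_k = 7447/366
k=6  a_k=1  p_k/q_k = 8444/415
k=7  a_k=2  p_k/q_k = 24335/1196
→ (24335, 1196).  Check: 24335²=592192225, 414·1196²=592192224, difference 1.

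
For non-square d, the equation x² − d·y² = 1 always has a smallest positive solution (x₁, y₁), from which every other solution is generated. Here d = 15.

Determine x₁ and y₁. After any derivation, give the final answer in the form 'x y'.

4 1

√15 = [3; 1,6, …], period ℓ=2 (even) → k=1
k=0  a_k=3  p_k/q_k = 3/1
k=1  a_k=1  p_k/q_k = 4/1
→ (4, 1).  Check: 4²=16, 15·1²=15, difference 1.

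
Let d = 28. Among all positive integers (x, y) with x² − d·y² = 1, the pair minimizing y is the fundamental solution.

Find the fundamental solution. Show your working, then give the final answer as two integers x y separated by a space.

d=28: √d = [5; 3,2,3,10] (ℓ=4, even), read p_3/q_3
step 0: (5, 1)  from 5·(1,0) + (0,1)
step 1: (16, 3)  from 3·(5,1) + (1,0)
step 2: (37, 7)  from 2·(16,3) + (5,1)
step 3: (127, 24)  from 3·(37,7) + (16,3)
→ (127, 24).  Check: 127²=16129, 28·24²=16128, difference 1.

127 24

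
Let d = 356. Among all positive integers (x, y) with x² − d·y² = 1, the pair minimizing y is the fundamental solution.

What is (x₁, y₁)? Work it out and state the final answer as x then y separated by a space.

d=356: √d = [18; 1,6,1,1,2,…,6,1,36] (ℓ=14, even), read p_13/q_13
a_0=18:  p_0=18·1+0=18,  q_0=18·0+1=1
…
a_5=2:  p_5=2·283+151=717,  q_5=2·15+8=38
a_6=1:  p_6=1·717+283=1000,  q_6=1·38+15=53
a_7=8:  p_7=8·1000+717=8717,  q_7=8·53+38=462
a_8=1:  p_8=1·8717+1000=9717,  q_8=1·462+53=515
…
a_12=6:  p_12=6·66019+37868=433982,  q_12=6·3499+2007=23001
a_13=1:  p_13=1·433982+66019=500001,  q_13=1·23001+3499=26500
→ (500001, 26500).  Check: 500001²=250001000001, 356·26500²=250001000000, difference 1.

500001 26500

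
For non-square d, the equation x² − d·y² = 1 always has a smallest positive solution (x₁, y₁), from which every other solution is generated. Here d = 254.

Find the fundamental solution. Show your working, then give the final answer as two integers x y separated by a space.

255 16

d=254: √d = [15; 1,14,1,30] (ℓ=4, even), read p_3/q_3
a_0=15:  p_0=15·1+0=15,  q_0=15·0+1=1
a_1=1:  p_1=1·15+1=16,  q_1=1·1+0=1
a_2=14:  p_2=14·16+15=239,  q_2=14·1+1=15
a_3=1:  p_3=1·239+16=255,  q_3=1·15+1=16
(x₁, y₁) = (255, 16);  255² − 254·16² = 1 ✓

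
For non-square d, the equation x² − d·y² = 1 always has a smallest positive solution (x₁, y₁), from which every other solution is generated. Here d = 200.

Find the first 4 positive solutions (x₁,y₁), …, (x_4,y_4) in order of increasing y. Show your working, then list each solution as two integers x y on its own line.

99 7
19601 1386
3880899 274421
768398401 54333972

√200 → a₀=14, period (7,28); ℓ=2 even so k=1
i=0: a=14 ⇒ p=14, q=1
i=1: a=7 ⇒ p=99, q=7
→ (99, 7).  Check: 99²=9801, 200·7²=9800, difference 1.
(99+7√200)^2 = 19601 + 1386√200
(99+7√200)^3 = 3880899 + 274421√200
(99+7√200)^4 = 768398401 + 54333972√200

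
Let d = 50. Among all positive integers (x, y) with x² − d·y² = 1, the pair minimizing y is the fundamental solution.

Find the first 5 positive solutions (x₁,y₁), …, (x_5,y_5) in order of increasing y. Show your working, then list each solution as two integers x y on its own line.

99 14
19601 2772
3880899 548842
768398401 108667944
152139002499 21515704070

[7; 14] for √50; ℓ=1 ⇒ convergent index 1
a_0=7:  p_0=7·1+0=7,  q_0=7·0+1=1
a_1=14:  p_1=14·7+1=99,  q_1=14·1+0=14
fundamental: x₁=99, y₁=14  (since 9801 − 50·196 = 1)
k=2:  x_2 = 99·99+50·14·14 = 19601,  y_2 = 99·14+14·99 = 2772
k=3:  x_3 = 99·19601+50·14·2772 = 3880899,  y_3 = 99·2772+14·19601 = 548842
k=4:  x_4 = 99·3880899+50·14·548842 = 768398401,  y_4 = 99·548842+14·3880899 = 108667944
k=5:  x_5 = 99·768398401+50·14·108667944 = 152139002499,  y_5 = 99·108667944+14·768398401 = 21515704070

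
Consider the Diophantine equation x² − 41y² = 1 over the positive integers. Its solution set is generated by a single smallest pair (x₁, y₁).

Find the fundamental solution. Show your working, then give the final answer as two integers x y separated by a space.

2049 320

[6; 2,2,12] for √41; ℓ=3 ⇒ convergent index 5
step 0: (6, 1)  from 6·(1,0) + (0,1)
…
step 2: (32, 5)  from 2·(13,2) + (6,1)
step 3: (397, 62)  from 12·(32,5) + (13,2)
step 4: (826, 129)  from 2·(397,62) + (32,5)
step 5: (2049, 320)  from 2·(826,129) + (397,62)
fundamental: x₁=2049, y₁=320  (since 4198401 − 41·102400 = 1)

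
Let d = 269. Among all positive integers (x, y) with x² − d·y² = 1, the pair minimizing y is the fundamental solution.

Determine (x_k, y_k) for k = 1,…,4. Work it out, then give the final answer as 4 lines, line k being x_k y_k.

√269 → a₀=16, period (2,2,32); ℓ=3 odd so k=5
step 0: (16, 1)  from 16·(1,0) + (0,1)
step 1: (33, 2)  from 2·(16,1) + (1,0)
step 2: (82, 5)  from 2·(33,2) + (16,1)
…
step 4: (5396, 329)  from 2·(2657,162) + (82,5)
step 5: (13449, 820)  from 2·(5396,329) + (2657,162)
(x₁, y₁) = (13449, 820);  13449² − 269·820² = 1 ✓
(x_2, y_2) = (13449·13449 + 269·820·820, 13449·820 + 820·13449) = (361751201, 22056360)
(x_3, y_3) = (13449·361751201 + 269·820·22056360, 13449·22056360 + 820·361751201) = (9730383791049, 593271970460)
(x_4, y_4) = (13449·9730383791049 + 269·820·593271970460, 13449·593271970460 + 820·9730383791049) = (261727862849884801, 15957829439376720)

13449 820
361751201 22056360
9730383791049 593271970460
261727862849884801 15957829439376720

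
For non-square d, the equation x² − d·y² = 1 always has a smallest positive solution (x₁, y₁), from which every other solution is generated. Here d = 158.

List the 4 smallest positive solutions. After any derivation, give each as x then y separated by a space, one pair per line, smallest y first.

√158 → a₀=12, period (1,1,3,12,3,1,1,24); ℓ=8 even so k=7
a_0=12:  p_0=12·1+0=12,  q_0=12·0+1=1
…
a_3=3:  p_3=3·25+13=88,  q_3=3·2+1=7
a_4=12:  p_4=12·88+25=1081,  q_4=12·7+2=86
…
a_6=1:  p_6=1·3331+1081=4412,  q_6=1·265+86=351
a_7=1:  p_7=1·4412+3331=7743,  q_7=1·351+265=616
(x₁, y₁) = (7743, 616);  7743² − 158·616² = 1 ✓
(x_2, y_2) = (7743·7743 + 158·616·616, 7743·616 + 616·7743) = (119908097, 9539376)
(x_3, y_3) = (7743·119908097 + 158·616·9539376, 7743·9539376 + 616·119908097) = (1856896782399, 147726776120)
(x_4, y_4) = (7743·1856896782399 + 158·616·147726776120, 7743·147726776120 + 616·1856896782399) = (28755903452322817, 2287696845454944)

7743 616
119908097 9539376
1856896782399 147726776120
28755903452322817 2287696845454944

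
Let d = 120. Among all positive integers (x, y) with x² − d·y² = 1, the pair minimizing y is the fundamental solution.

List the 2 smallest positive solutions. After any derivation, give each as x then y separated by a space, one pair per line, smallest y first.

d=120: √d = [10; 1,20] (ℓ=2, even), read p_1/q_1
a_0=10:  p_0=10·1+0=10,  q_0=10·0+1=1
a_1=1:  p_1=1·10+1=11,  q_1=1·1+0=1
fundamental: x₁=11, y₁=1  (since 121 − 120·1 = 1)
n=2: (11,1)∘(11,1) = (11·11+120·1·1, 11·1+1·11) = (241,22)

11 1
241 22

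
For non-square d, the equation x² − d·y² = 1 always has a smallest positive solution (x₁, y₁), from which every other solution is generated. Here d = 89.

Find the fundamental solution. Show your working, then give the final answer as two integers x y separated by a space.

√89 = [9; 2,3,3,2,18, …], period ℓ=5 (odd) → k=9
k=0  a_k=9  p_k/q_k = 9/1
…
k=2  a_k=3  p_k/q_k = 66/7
k=3  a_k=3  p_k/q_k = 217/23
…
k=6  a_k=2  p_k/q_k = 18934/2007
…
k=8  a_k=3  p_k/q_k = 216991/23001
k=9  a_k=2  p_k/q_k = 500001/53000
fundamental: x₁=500001, y₁=53000  (since 250001000001 − 89·2809000000 = 1)

500001 53000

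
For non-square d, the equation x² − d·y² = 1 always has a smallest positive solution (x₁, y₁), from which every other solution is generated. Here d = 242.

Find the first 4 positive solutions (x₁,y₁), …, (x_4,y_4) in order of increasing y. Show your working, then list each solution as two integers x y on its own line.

19601 1260
768398401 49394520
30122754096401 1936363971780
1180872205318713601 75909340372325040

[15; 1,1,3,1,14,1,3,1,1,30] for √242; ℓ=10 ⇒ convergent index 9
step 0: (15, 1)  from 15·(1,0) + (0,1)
step 1: (16, 1)  from 1·(15,1) + (1,0)
step 2: (31, 2)  from 1·(16,1) + (15,1)
…
step 4: (140, 9)  from 1·(109,7) + (31,2)
…
step 8: (10905, 701)  from 1·(8696,559) + (2209,142)
step 9: (19601, 1260)  from 1·(10905,701) + (8696,559)
(x₁, y₁) = (19601, 1260);  19601² − 242·1260² = 1 ✓
k=2:  x_2 = 19601·19601+242·1260·1260 = 768398401,  y_2 = 19601·1260+1260·19601 = 49394520
k=3:  x_3 = 19601·768398401+242·1260·49394520 = 30122754096401,  y_3 = 19601·49394520+1260·768398401 = 1936363971780
k=4:  x_4 = 19601·30122754096401+242·1260·1936363971780 = 1180872205318713601,  y_4 = 19601·1936363971780+1260·30122754096401 = 75909340372325040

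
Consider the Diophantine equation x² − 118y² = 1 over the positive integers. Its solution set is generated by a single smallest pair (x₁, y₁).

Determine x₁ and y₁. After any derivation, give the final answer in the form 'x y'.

d=118: √d = [10; 1,6,3,2,10,2,3,6,1,20] (ℓ=10, even), read p_9/q_9
k=0  a_k=10  p_k/q_k = 10/1
…
k=2  a_k=6  p_k/q_k = 76/7
…
k=5  a_k=10  p_k/q_k = 5779/532
…
k=8  a_k=6  p_k/q_k = 264802/24377
k=9  a_k=1  p_k/q_k = 306917/28254
(x₁, y₁) = (306917, 28254);  306917² − 118·28254² = 1 ✓

306917 28254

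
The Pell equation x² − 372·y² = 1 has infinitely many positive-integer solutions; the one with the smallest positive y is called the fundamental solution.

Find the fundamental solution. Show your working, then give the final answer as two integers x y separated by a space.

12151 630

[19; 3,2,12,2,3,38] for √372; ℓ=6 ⇒ convergent index 5
i=0: a=19 ⇒ p=19, q=1
i=1: a=3 ⇒ p=58, q=3
i=2: a=2 ⇒ p=135, q=7
i=3: a=12 ⇒ p=1678, q=87
i=4: a=2 ⇒ p=3491, q=181
i=5: a=3 ⇒ p=12151, q=630
→ (12151, 630).  Check: 12151²=147646801, 372·630²=147646800, difference 1.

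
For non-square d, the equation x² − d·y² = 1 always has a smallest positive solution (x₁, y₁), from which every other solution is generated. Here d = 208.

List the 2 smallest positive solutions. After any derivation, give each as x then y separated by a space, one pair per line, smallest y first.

[14; 2,2,1,2,2,28] for √208; ℓ=6 ⇒ convergent index 5
step 0: (14, 1)  from 14·(1,0) + (0,1)
step 1: (29, 2)  from 2·(14,1) + (1,0)
step 2: (72, 5)  from 2·(29,2) + (14,1)
…
step 4: (274, 19)  from 2·(101,7) + (72,5)
step 5: (649, 45)  from 2·(274,19) + (101,7)
fundamental: x₁=649, y₁=45  (since 421201 − 208·2025 = 1)
(x_2, y_2) = (649·649 + 208·45·45, 649·45 + 45·649) = (842401, 58410)

649 45
842401 58410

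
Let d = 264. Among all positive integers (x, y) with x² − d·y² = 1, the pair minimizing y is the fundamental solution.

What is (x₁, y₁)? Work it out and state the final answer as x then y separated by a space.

√264 → a₀=16, period (4,32); ℓ=2 even so k=1
step 0: (16, 1)  from 16·(1,0) + (0,1)
step 1: (65, 4)  from 4·(16,1) + (1,0)
fundamental: x₁=65, y₁=4  (since 4225 − 264·16 = 1)

65 4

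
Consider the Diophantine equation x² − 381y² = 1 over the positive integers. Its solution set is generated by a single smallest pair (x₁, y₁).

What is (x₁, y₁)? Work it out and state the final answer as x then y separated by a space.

√381 → a₀=19, period (1,1,12,1,1,38); ℓ=6 even so k=5
i=0: a=19 ⇒ p=19, q=1
i=1: a=1 ⇒ p=20, q=1
i=2: a=1 ⇒ p=39, q=2
…
i=4: a=1 ⇒ p=527, q=27
i=5: a=1 ⇒ p=1015, q=52
(x₁, y₁) = (1015, 52);  1015² − 381·52² = 1 ✓

1015 52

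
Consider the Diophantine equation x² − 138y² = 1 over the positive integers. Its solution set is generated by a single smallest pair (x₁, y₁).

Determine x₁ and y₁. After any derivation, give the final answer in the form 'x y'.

√138 → a₀=11, period (1,2,1,22); ℓ=4 even so k=3
i=0: a=11 ⇒ p=11, q=1
…
i=2: a=2 ⇒ p=35, q=3
i=3: a=1 ⇒ p=47, q=4
→ (47, 4).  Check: 47²=2209, 138·4²=2208, difference 1.

47 4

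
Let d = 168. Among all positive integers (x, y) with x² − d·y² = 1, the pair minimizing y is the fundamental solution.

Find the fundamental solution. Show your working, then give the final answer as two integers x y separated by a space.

√168 = [12; 1,24, …], period ℓ=2 (even) → k=1
step 0: (12, 1)  from 12·(1,0) + (0,1)
step 1: (13, 1)  from 1·(12,1) + (1,0)
fundamental: x₁=13, y₁=1  (since 169 − 168·1 = 1)

13 1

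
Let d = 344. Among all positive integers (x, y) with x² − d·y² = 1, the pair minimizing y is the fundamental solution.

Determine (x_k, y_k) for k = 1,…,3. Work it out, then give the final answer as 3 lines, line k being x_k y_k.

10405 561
216528049 11674410
4505948689285 242944471539

[18; 1,1,4,1,3,1,4,1,1,36] for √344; ℓ=10 ⇒ convergent index 9
a_0=18:  p_0=18·1+0=18,  q_0=18·0+1=1
…
a_3=4:  p_3=4·37+19=167,  q_3=4·2+1=9
a_4=1:  p_4=1·167+37=204,  q_4=1·9+2=11
a_5=3:  p_5=3·204+167=779,  q_5=3·11+9=42
a_6=1:  p_6=1·779+204=983,  q_6=1·42+11=53
…
a_8=1:  p_8=1·4711+983=5694,  q_8=1·254+53=307
a_9=1:  p_9=1·5694+4711=10405,  q_9=1·307+254=561
→ (10405, 561).  Check: 10405²=108264025, 344·561²=108264024, difference 1.
k=2:  x_2 = 10405·10405+344·561·561 = 216528049,  y_2 = 10405·561+561·10405 = 11674410
k=3:  x_3 = 10405·216528049+344·561·11674410 = 4505948689285,  y_3 = 10405·11674410+561·216528049 = 242944471539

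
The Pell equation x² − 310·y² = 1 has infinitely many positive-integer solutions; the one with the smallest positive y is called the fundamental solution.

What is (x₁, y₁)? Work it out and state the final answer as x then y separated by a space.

848719 48204

[17; 1,1,1,1,5,…,1,1,34] for √310; ℓ=16 ⇒ convergent index 15
a_0=17:  p_0=17·1+0=17,  q_0=17·0+1=1
…
a_14=1:  p_14=1·333702+181315=515017,  q_14=1·18953+10298=29251
a_15=1:  p_15=1·515017+333702=848719,  q_15=1·29251+18953=48204
→ (848719, 48204).  Check: 848719²=720323940961, 310·48204²=720323940960, difference 1.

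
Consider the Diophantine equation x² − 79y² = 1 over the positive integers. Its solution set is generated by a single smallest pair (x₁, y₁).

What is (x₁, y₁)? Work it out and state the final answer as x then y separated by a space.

80 9

d=79: √d = [8; 1,7,1,16] (ℓ=4, even), read p_3/q_3
step 0: (8, 1)  from 8·(1,0) + (0,1)
…
step 2: (71, 8)  from 7·(9,1) + (8,1)
step 3: (80, 9)  from 1·(71,8) + (9,1)
fundamental: x₁=80, y₁=9  (since 6400 − 79·81 = 1)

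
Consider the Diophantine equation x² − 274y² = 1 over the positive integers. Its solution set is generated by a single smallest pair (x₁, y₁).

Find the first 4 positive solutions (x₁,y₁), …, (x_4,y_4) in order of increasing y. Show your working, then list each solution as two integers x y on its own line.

3959299 239190
31352097142801 1894049455620
248264653730785753699 14998216231173381570
1965907990503261255572251201 118764845051735182903983240

[16; 1,1,4,4,1,1,32] for √274; ℓ=7 ⇒ convergent index 13
step 0: (16, 1)  from 16·(1,0) + (0,1)
step 1: (17, 1)  from 1·(16,1) + (1,0)
step 2: (33, 2)  from 1·(17,1) + (16,1)
step 3: (149, 9)  from 4·(33,2) + (17,1)
step 4: (629, 38)  from 4·(149,9) + (33,2)
step 5: (778, 47)  from 1·(629,38) + (149,9)
…
step 12: (2189276, 132259)  from 1·(1770023,106931) + (419253,25328)
step 13: (3959299, 239190)  from 1·(2189276,132259) + (1770023,106931)
(x₁, y₁) = (3959299, 239190);  3959299² − 274·239190² = 1 ✓
(x_2, y_2) = (3959299·3959299 + 274·239190·239190, 3959299·239190 + 239190·3959299) = (31352097142801, 1894049455620)
(x_3, y_3) = (3959299·31352097142801 + 274·239190·1894049455620, 3959299·1894049455620 + 239190·31352097142801) = (248264653730785753699, 14998216231173381570)
(x_4, y_4) = (3959299·248264653730785753699 + 274·239190·14998216231173381570, 3959299·14998216231173381570 + 239190·248264653730785753699) = (1965907990503261255572251201, 118764845051735182903983240)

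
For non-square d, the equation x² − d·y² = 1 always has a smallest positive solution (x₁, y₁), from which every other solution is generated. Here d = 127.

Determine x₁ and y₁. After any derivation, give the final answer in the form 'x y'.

√127 → a₀=11, period (3,1,2,2,7,11,7,2,2,1,3,22); ℓ=12 even so k=11
a_0=11:  p_0=11·1+0=11,  q_0=11·0+1=1
a_1=3:  p_1=3·11+1=34,  q_1=3·1+0=3
a_2=1:  p_2=1·34+11=45,  q_2=1·3+1=4
a_3=2:  p_3=2·45+34=124,  q_3=2·4+3=11
…
a_7=7:  p_7=7·24218+2175=171701,  q_7=7·2149+193=15236
a_8=2:  p_8=2·171701+24218=367620,  q_8=2·15236+2149=32621
…
a_10=1:  p_10=1·906941+367620=1274561,  q_10=1·80478+32621=113099
a_11=3:  p_11=3·1274561+906941=4730624,  q_11=3·113099+80478=419775
→ (4730624, 419775).  Check: 4730624²=22378803429376, 127·419775²=22378803429375, difference 1.

4730624 419775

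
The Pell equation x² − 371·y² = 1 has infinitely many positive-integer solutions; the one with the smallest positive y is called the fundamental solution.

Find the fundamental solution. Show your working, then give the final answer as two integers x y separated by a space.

√371 → a₀=19, period (3,1,4,1,3,38); ℓ=6 even so k=5
step 0: (19, 1)  from 19·(1,0) + (0,1)
…
step 3: (366, 19)  from 4·(77,4) + (58,3)
step 4: (443, 23)  from 1·(366,19) + (77,4)
step 5: (1695, 88)  from 3·(443,23) + (366,19)
fundamental: x₁=1695, y₁=88  (since 2873025 − 371·7744 = 1)

1695 88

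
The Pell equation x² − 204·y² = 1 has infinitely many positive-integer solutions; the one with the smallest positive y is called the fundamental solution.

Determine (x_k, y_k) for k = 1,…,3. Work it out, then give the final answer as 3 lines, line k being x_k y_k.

4999 350
49980001 3499300
499700044999 34986001050

d=204: √d = [14; 3,1,1,6,1,1,3,28] (ℓ=8, even), read p_7/q_7
k=0  a_k=14  p_k/q_k = 14/1
…
k=3  a_k=1  p_k/q_k = 100/7
…
k=6  a_k=1  p_k/q_k = 1414/99
k=7  a_k=3  p_k/q_k = 4999/350
(x₁, y₁) = (4999, 350);  4999² − 204·350² = 1 ✓
(4999+350√204)^2 = 49980001 + 3499300√204
(4999+350√204)^3 = 499700044999 + 34986001050√204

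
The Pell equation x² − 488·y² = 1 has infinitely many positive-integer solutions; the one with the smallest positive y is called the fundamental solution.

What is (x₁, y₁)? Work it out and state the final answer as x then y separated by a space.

d=488: √d = [22; 11,44] (ℓ=2, even), read p_1/q_1
i=0: a=22 ⇒ p=22, q=1
i=1: a=11 ⇒ p=243, q=11
(x₁, y₁) = (243, 11);  243² − 488·11² = 1 ✓

243 11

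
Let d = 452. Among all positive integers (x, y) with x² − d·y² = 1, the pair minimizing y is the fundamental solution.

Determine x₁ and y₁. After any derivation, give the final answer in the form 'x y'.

1204353 56648

√452 → a₀=21, period (3,1,5,3,10,3,5,1,3,42); ℓ=10 even so k=9
a_0=21:  p_0=21·1+0=21,  q_0=21·0+1=1
a_1=3:  p_1=3·21+1=64,  q_1=3·1+0=3
…
a_3=5:  p_3=5·85+64=489,  q_3=5·4+3=23
a_4=3:  p_4=3·489+85=1552,  q_4=3·23+4=73
…
a_7=5:  p_7=5·49579+16009=263904,  q_7=5·2332+753=12413
a_8=1:  p_8=1·263904+49579=313483,  q_8=1·12413+2332=14745
a_9=3:  p_9=3·313483+263904=1204353,  q_9=3·14745+12413=56648
→ (1204353, 56648).  Check: 1204353²=1450466148609, 452·56648²=1450466148608, difference 1.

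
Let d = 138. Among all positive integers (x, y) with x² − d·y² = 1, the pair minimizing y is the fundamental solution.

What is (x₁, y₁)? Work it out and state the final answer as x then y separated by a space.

47 4

d=138: √d = [11; 1,2,1,22] (ℓ=4, even), read p_3/q_3
a_0=11:  p_0=11·1+0=11,  q_0=11·0+1=1
a_1=1:  p_1=1·11+1=12,  q_1=1·1+0=1
a_2=2:  p_2=2·12+11=35,  q_2=2·1+1=3
a_3=1:  p_3=1·35+12=47,  q_3=1·3+1=4
fundamental: x₁=47, y₁=4  (since 2209 − 138·16 = 1)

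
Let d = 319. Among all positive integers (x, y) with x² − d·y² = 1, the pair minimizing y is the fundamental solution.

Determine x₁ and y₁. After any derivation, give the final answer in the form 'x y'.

√319 = [17; 1,6,5,1,4,…,6,1,34, …], period ℓ=14 (even) → k=13
a_0=17:  p_0=17·1+0=17,  q_0=17·0+1=1
a_1=1:  p_1=1·17+1=18,  q_1=1·1+0=1
a_2=6:  p_2=6·18+17=125,  q_2=6·1+1=7
…
a_4=1:  p_4=1·643+125=768,  q_4=1·36+7=43
a_5=4:  p_5=4·768+643=3715,  q_5=4·43+36=208
a_6=3:  p_6=3·3715+768=11913,  q_6=3·208+43=667
a_7=1:  p_7=1·11913+3715=15628,  q_7=1·667+208=875
a_8=3:  p_8=3·15628+11913=58797,  q_8=3·875+667=3292
…
a_11=5:  p_11=5·309613+250816=1798881,  q_11=5·17335+14043=100718
a_12=6:  p_12=6·1798881+309613=11102899,  q_12=6·100718+17335=621643
a_13=1:  p_13=1·11102899+1798881=12901780,  q_13=1·621643+100718=722361
→ (12901780, 722361).  Check: 12901780²=166455927168400, 319·722361²=166455927168399, difference 1.

12901780 722361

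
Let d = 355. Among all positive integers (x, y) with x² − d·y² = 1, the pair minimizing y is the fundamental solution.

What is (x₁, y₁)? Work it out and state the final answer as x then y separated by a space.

√355 = [18; 1,5,3,3,1,6,1,3,3,5,1,36, …], period ℓ=12 (even) → k=11
step 0: (18, 1)  from 18·(1,0) + (0,1)
…
step 2: (113, 6)  from 5·(19,1) + (18,1)
…
step 4: (1187, 63)  from 3·(358,19) + (113,6)
…
step 8: (46463, 2466)  from 3·(12002,637) + (10457,555)
…
step 10: (803418, 42641)  from 5·(151391,8035) + (46463,2466)
step 11: (954809, 50676)  from 1·(803418,42641) + (151391,8035)
→ (954809, 50676).  Check: 954809²=911660226481, 355·50676²=911660226480, difference 1.

954809 50676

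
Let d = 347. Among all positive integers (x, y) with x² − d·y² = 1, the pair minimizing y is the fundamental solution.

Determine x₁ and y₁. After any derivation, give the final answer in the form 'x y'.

641602 34443

√347 → a₀=18, period (1,1,1,2,4,…,1,1,36); ℓ=14 even so k=13
k=0  a_k=18  p_k/q_k = 18/1
k=1  a_k=1  p_k/q_k = 19/1
k=2  a_k=1  p_k/q_k = 37/2
…
k=5  a_k=4  p_k/q_k = 652/35
k=6  a_k=1  p_k/q_k = 801/43
…
k=8  a_k=1  p_k/q_k = 15070/809
k=9  a_k=4  p_k/q_k = 74549/4002
k=10  a_k=2  p_k/q_k = 164168/8813
k=11  a_k=1  p_k/q_k = 238717/12815
k=12  a_k=1  p_k/q_k = 402885/21628
k=13  a_k=1  p_k/q_k = 641602/34443
→ (641602, 34443).  Check: 641602²=411653126404, 347·34443²=411653126403, difference 1.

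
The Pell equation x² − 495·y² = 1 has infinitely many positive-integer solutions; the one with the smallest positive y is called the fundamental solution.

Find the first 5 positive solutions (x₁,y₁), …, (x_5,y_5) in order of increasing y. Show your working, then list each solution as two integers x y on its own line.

√495 = [22; 4,44, …], period ℓ=2 (even) → k=1
i=0: a=22 ⇒ p=22, q=1
i=1: a=4 ⇒ p=89, q=4
→ (89, 4).  Check: 89²=7921, 495·4²=7920, difference 1.
(89+4√495)^2 = 15841 + 712√495
(89+4√495)^3 = 2819609 + 126732√495
(89+4√495)^4 = 501874561 + 22557584√495
(89+4√495)^5 = 89330852249 + 4015123220√495

89 4
15841 712
2819609 126732
501874561 22557584
89330852249 4015123220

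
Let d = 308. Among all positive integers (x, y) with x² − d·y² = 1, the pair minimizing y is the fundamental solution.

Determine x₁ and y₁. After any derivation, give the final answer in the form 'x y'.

351 20

d=308: √d = [17; 1,1,4,1,1,34] (ℓ=6, even), read p_5/q_5
a_0=17:  p_0=17·1+0=17,  q_0=17·0+1=1
…
a_2=1:  p_2=1·18+17=35,  q_2=1·1+1=2
…
a_4=1:  p_4=1·158+35=193,  q_4=1·9+2=11
a_5=1:  p_5=1·193+158=351,  q_5=1·11+9=20
(x₁, y₁) = (351, 20);  351² − 308·20² = 1 ✓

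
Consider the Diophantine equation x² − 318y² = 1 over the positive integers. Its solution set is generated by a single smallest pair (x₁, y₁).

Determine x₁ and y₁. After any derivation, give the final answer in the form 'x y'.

√318 = [17; 1,4,1,34, …], period ℓ=4 (even) → k=3
k=0  a_k=17  p_k/q_k = 17/1
k=1  a_k=1  p_k/q_k = 18/1
k=2  a_k=4  p_k/q_k = 89/5
k=3  a_k=1  p_k/q_k = 107/6
(x₁, y₁) = (107, 6);  107² − 318·6² = 1 ✓

107 6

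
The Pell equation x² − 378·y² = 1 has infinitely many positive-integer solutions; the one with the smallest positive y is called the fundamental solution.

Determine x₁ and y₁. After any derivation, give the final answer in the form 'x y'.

8749 450

d=378: √d = [19; 2,3,1,4,1,3,2,38] (ℓ=8, even), read p_7/q_7
k=0  a_k=19  p_k/q_k = 19/1
k=1  a_k=2  p_k/q_k = 39/2
…
k=3  a_k=1  p_k/q_k = 175/9
…
k=5  a_k=1  p_k/q_k = 1011/52
k=6  a_k=3  p_k/q_k = 3869/199
k=7  a_k=2  p_k/q_k = 8749/450
→ (8749, 450).  Check: 8749²=76545001, 378·450²=76545000, difference 1.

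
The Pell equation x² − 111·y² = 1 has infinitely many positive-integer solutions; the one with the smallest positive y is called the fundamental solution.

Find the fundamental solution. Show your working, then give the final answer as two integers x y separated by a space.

295 28

√111 = [10; 1,1,6,1,1,20, …], period ℓ=6 (even) → k=5
a_0=10:  p_0=10·1+0=10,  q_0=10·0+1=1
…
a_4=1:  p_4=1·137+21=158,  q_4=1·13+2=15
a_5=1:  p_5=1·158+137=295,  q_5=1·15+13=28
→ (295, 28).  Check: 295²=87025, 111·28²=87024, difference 1.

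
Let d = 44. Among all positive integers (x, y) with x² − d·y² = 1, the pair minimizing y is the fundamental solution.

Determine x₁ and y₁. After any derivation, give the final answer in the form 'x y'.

199 30

d=44: √d = [6; 1,1,1,2,1,1,1,12] (ℓ=8, even), read p_7/q_7
step 0: (6, 1)  from 6·(1,0) + (0,1)
step 1: (7, 1)  from 1·(6,1) + (1,0)
step 2: (13, 2)  from 1·(7,1) + (6,1)
…
step 4: (53, 8)  from 2·(20,3) + (13,2)
step 5: (73, 11)  from 1·(53,8) + (20,3)
step 6: (126, 19)  from 1·(73,11) + (53,8)
step 7: (199, 30)  from 1·(126,19) + (73,11)
→ (199, 30).  Check: 199²=39601, 44·30²=39600, difference 1.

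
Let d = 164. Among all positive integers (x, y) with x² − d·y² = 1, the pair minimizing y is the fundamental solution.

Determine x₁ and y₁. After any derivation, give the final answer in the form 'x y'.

√164 = [12; 1,4,6,4,1,24, …], period ℓ=6 (even) → k=5
k=0  a_k=12  p_k/q_k = 12/1
k=1  a_k=1  p_k/q_k = 13/1
…
k=3  a_k=6  p_k/q_k = 397/31
k=4  a_k=4  p_k/q_k = 1652/129
k=5  a_k=1  p_k/q_k = 2049/160
→ (2049, 160).  Check: 2049²=4198401, 164·160²=4198400, difference 1.

2049 160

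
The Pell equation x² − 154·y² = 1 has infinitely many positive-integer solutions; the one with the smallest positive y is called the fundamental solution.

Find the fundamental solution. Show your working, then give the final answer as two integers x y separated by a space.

[12; 2,2,3,1,2,1,3,2,2,24] for √154; ℓ=10 ⇒ convergent index 9
k=0  a_k=12  p_k/q_k = 12/1
k=1  a_k=2  p_k/q_k = 25/2
k=2  a_k=2  p_k/q_k = 62/5
k=3  a_k=3  p_k/q_k = 211/17
…
k=7  a_k=3  p_k/q_k = 3847/310
k=8  a_k=2  p_k/q_k = 8724/703
k=9  a_k=2  p_k/q_k = 21295/1716
→ (21295, 1716).  Check: 21295²=453477025, 154·1716²=453477024, difference 1.

21295 1716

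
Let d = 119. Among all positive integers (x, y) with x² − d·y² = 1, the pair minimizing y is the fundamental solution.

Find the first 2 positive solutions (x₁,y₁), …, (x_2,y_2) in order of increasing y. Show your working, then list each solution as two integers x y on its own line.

120 11
28799 2640

√119 → a₀=10, period (1,9,1,20); ℓ=4 even so k=3
i=0: a=10 ⇒ p=10, q=1
…
i=2: a=9 ⇒ p=109, q=10
i=3: a=1 ⇒ p=120, q=11
(x₁, y₁) = (120, 11);  120² − 119·11² = 1 ✓
n=2: (120,11)∘(120,11) = (120·120+119·11·11, 120·11+11·120) = (28799,2640)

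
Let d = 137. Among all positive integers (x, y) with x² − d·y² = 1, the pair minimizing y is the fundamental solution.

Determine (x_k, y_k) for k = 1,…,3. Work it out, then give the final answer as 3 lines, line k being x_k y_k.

d=137: √d = [11; 1,2,2,1,1,2,2,1,22] (ℓ=9, odd), read p_17/q_17
k=0  a_k=11  p_k/q_k = 11/1
…
k=2  a_k=2  p_k/q_k = 35/3
k=3  a_k=2  p_k/q_k = 82/7
k=4  a_k=1  p_k/q_k = 117/10
…
k=7  a_k=2  p_k/q_k = 1229/105
k=8  a_k=1  p_k/q_k = 1744/149
k=9  a_k=22  p_k/q_k = 39597/3383
…
k=13  a_k=1  p_k/q_k = 408178/34873
k=14  a_k=1  p_k/q_k = 694077/59299
…
k=16  a_k=2  p_k/q_k = 4286741/366241
k=17  a_k=1  p_k/q_k = 6083073/519712
fundamental: x₁=6083073, y₁=519712  (since 37003777123329 − 137·270100562944 = 1)
n=2: (6083073,519712)∘(6083073,519712) = (6083073·6083073+137·519712·519712, 6083073·519712+519712·6083073) = (74007554246657,6322892069952)
n=3: (74007554246657,6322892069952)∘(6083073,519712) = (6083073·74007554246657+137·519712·6322892069952, 6083073·6322892069952+519712·74007554246657) = (900386710067742990849,76925228065277725280)

6083073 519712
74007554246657 6322892069952
900386710067742990849 76925228065277725280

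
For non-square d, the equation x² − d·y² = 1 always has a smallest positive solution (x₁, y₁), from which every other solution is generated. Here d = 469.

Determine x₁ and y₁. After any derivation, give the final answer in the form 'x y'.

137215 6336

√469 = [21; 1,1,1,10,6,10,1,1,1,42, …], period ℓ=10 (even) → k=9
step 0: (21, 1)  from 21·(1,0) + (0,1)
step 1: (22, 1)  from 1·(21,1) + (1,0)
step 2: (43, 2)  from 1·(22,1) + (21,1)
…
step 4: (693, 32)  from 10·(65,3) + (43,2)
step 5: (4223, 195)  from 6·(693,32) + (65,3)
…
step 8: (90069, 4159)  from 1·(47146,2177) + (42923,1982)
step 9: (137215, 6336)  from 1·(90069,4159) + (47146,2177)
fundamental: x₁=137215, y₁=6336  (since 18827956225 − 469·40144896 = 1)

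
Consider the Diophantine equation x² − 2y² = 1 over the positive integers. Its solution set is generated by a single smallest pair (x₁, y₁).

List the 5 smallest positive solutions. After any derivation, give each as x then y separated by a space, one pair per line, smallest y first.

3 2
17 12
99 70
577 408
3363 2378

d=2: √d = [1; 2] (ℓ=1, odd), read p_1/q_1
step 0: (1, 1)  from 1·(1,0) + (0,1)
step 1: (3, 2)  from 2·(1,1) + (1,0)
fundamental: x₁=3, y₁=2  (since 9 − 2·4 = 1)
(3+2√2)^2 = 17 + 12√2
(3+2√2)^3 = 99 + 70√2
(3+2√2)^4 = 577 + 408√2
(3+2√2)^5 = 3363 + 2378√2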